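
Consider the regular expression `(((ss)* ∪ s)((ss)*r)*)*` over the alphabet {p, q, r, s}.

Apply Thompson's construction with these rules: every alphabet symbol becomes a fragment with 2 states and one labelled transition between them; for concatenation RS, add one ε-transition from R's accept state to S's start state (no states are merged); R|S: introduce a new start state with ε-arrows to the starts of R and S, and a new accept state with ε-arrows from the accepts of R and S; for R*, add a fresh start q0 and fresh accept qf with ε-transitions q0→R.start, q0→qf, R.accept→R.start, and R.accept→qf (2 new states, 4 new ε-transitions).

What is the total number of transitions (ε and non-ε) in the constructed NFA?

Bottom-up over the parse tree:
Each of the 6 symbol leaves contributes 1 transition (1 symbol, 0 ε).
  ss = 3 transitions (2 symbol, 1 ε)
  (ss)* = 7 transitions (2 symbol, 5 ε)
  (ss)* ∪ s = 12 transitions (3 symbol, 9 ε)
  ss = 3 transitions (2 symbol, 1 ε)
  (ss)* = 7 transitions (2 symbol, 5 ε)
  (ss)*r = 9 transitions (3 symbol, 6 ε)
  ((ss)*r)* = 13 transitions (3 symbol, 10 ε)
  ((ss)* ∪ s)((ss)*r)* = 26 transitions (6 symbol, 20 ε)
  (((ss)* ∪ s)((ss)*r)*)* = 30 transitions (6 symbol, 24 ε)

30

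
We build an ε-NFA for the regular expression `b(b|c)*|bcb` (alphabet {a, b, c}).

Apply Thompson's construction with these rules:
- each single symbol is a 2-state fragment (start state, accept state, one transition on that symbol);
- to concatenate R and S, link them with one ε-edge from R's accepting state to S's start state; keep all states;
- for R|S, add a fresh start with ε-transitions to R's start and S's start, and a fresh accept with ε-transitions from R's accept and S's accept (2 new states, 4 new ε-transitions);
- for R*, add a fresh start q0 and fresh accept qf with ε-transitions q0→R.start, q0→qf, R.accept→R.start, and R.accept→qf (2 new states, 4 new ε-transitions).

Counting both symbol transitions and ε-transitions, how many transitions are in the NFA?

21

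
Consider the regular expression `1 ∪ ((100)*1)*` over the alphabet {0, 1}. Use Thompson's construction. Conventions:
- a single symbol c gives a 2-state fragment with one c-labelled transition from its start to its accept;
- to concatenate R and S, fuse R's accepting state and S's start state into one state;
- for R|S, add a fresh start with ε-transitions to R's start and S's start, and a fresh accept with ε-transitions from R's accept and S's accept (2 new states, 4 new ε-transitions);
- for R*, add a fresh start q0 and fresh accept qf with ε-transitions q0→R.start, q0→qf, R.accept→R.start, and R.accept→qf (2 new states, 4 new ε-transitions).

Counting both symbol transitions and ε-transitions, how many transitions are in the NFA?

Bottom-up over the parse tree:
Each of the 5 symbol leaves contributes 1 transition (1 symbol, 0 ε).
  100 → 3 transitions (3 symbol, 0 ε)
  (100)* → 7 transitions (3 symbol, 4 ε)
  (100)*1 → 8 transitions (4 symbol, 4 ε)
  ((100)*1)* → 12 transitions (4 symbol, 8 ε)
  1 ∪ ((100)*1)* → 17 transitions (5 symbol, 12 ε)

17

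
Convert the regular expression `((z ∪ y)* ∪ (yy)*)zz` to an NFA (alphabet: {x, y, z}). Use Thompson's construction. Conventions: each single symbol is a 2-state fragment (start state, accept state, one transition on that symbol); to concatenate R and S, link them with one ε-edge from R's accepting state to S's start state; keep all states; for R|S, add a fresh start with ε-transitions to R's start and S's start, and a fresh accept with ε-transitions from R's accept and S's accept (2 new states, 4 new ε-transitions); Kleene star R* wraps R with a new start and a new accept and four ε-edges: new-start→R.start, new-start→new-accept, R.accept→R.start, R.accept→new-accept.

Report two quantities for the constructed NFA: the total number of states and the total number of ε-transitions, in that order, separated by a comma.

20, 19

Recursing over subexpressions:
Each of the 6 symbol leaves contributes 2 states and 0 ε-transitions.
  z ∪ y — 6 states, 4 ε-transitions
  (z ∪ y)* — 8 states, 8 ε-transitions
  yy — 4 states, 1 ε-transition
  (yy)* — 6 states, 5 ε-transitions
  (z ∪ y)* ∪ (yy)* — 16 states, 17 ε-transitions
  ((z ∪ y)* ∪ (yy)*)zz — 20 states, 19 ε-transitions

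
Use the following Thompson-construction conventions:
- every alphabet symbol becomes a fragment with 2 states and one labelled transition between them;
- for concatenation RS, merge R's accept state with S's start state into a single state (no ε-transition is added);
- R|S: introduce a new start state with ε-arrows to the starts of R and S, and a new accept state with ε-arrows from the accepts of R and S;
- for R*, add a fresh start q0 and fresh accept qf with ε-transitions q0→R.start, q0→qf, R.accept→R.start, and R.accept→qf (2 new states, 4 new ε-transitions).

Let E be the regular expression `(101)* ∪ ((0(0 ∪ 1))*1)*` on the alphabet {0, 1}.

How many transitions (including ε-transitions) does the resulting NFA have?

Per subexpression:
Each of the 7 symbol leaves contributes 1 transition (1 symbol, 0 ε).
  101 = 3 transitions (3 symbol, 0 ε)
  (101)* = 7 transitions (3 symbol, 4 ε)
  0 ∪ 1 = 6 transitions (2 symbol, 4 ε)
  0(0 ∪ 1) = 7 transitions (3 symbol, 4 ε)
  (0(0 ∪ 1))* = 11 transitions (3 symbol, 8 ε)
  (0(0 ∪ 1))*1 = 12 transitions (4 symbol, 8 ε)
  ((0(0 ∪ 1))*1)* = 16 transitions (4 symbol, 12 ε)
  (101)* ∪ ((0(0 ∪ 1))*1)* = 27 transitions (7 symbol, 20 ε)

27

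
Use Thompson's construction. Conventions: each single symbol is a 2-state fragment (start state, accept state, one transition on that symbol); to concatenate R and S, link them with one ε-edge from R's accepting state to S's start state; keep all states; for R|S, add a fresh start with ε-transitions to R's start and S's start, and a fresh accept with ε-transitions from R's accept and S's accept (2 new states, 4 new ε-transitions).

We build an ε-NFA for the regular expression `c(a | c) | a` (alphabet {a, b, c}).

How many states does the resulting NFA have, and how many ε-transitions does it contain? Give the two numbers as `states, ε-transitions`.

Recursing over subexpressions:
Each of the 4 symbol leaves contributes 2 states and 0 ε-transitions.
  a | c → 6 states, 4 ε-transitions
  c(a | c) → 8 states, 5 ε-transitions
  c(a | c) | a → 12 states, 9 ε-transitions

12, 9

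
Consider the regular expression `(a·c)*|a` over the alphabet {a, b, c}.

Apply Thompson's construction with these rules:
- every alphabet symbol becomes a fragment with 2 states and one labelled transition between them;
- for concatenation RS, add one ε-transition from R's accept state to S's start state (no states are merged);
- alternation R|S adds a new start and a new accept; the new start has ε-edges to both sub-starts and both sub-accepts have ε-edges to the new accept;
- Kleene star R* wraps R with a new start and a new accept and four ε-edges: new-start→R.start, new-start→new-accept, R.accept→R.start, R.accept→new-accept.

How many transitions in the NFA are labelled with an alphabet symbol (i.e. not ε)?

3

Recursing over subexpressions:
Each of the 3 symbol leaves contributes exactly 1 symbol transition.
  a·c → 2 symbol transitions
  (a·c)* → 2 symbol transitions
  (a·c)*|a → 3 symbol transitions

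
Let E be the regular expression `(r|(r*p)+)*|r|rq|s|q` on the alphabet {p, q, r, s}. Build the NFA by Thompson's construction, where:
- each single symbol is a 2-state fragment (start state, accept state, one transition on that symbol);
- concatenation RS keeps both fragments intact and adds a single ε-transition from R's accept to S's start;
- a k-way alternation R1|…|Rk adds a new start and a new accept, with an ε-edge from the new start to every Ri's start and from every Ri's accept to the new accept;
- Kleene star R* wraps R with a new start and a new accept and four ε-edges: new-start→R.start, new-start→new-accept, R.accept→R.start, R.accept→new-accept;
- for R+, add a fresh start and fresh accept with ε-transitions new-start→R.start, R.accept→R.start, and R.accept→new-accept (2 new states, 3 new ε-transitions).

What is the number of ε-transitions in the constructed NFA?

27

Recursing over subexpressions:
Each of the 8 symbol leaves contributes 0 ε-transitions.
  r* = 4 ε-transitions
  r*p = 5 ε-transitions
  (r*p)+ = 8 ε-transitions
  r|(r*p)+ = 12 ε-transitions
  (r|(r*p)+)* = 16 ε-transitions
  rq = 1 ε-transition
  (r|(r*p)+)*|r|rq|s|q = 27 ε-transitions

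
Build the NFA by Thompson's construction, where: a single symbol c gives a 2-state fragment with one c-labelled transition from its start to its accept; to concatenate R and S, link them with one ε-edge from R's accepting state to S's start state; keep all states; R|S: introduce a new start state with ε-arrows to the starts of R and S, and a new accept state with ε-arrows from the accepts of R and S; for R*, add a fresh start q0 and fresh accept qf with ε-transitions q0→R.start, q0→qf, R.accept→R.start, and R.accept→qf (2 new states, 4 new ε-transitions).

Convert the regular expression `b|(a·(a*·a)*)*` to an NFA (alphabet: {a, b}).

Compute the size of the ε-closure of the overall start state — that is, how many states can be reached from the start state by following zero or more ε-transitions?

Compute the ε-closure size of each fragment's start state recursively; a symbol fragment's start has no outgoing ε-edge, so its closure is just itself (size 1).
  a* : |closure| = 1 (new start) + 1 (body) + 1 (new accept) = 3
  a*·a : |closure| = 3 + 1 = 4 (closure spills across the concat boundary because the left factor accepts ε)
  (a*·a)* : |closure| = 1 (new start) + 4 (body) + 1 (new accept) = 6
  a·(a*·a)* : same as the first factor's closure: |closure| = 1
  (a·(a*·a)*)* : |closure| = 1 (new start) + 1 (body) + 1 (new accept) = 3
  b|(a·(a*·a)*)* : new start ε-reaches every alternative's start; at least one alternative accepts ε, so the union's new accept is reached too: |closure| = 1 + 1 + 3 + 1 = 6

6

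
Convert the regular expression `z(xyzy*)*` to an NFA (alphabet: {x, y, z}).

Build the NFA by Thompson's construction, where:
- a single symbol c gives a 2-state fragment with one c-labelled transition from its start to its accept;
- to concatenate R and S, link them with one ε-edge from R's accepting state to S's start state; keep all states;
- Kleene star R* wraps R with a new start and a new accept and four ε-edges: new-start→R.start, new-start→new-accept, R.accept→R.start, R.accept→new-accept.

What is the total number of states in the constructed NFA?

14

By structural recursion:
Each of the 5 symbol leaves contributes a 2-state fragment.
  y* = 4 states
  xyzy* = 10 states
  (xyzy*)* = 12 states
  z(xyzy*)* = 14 states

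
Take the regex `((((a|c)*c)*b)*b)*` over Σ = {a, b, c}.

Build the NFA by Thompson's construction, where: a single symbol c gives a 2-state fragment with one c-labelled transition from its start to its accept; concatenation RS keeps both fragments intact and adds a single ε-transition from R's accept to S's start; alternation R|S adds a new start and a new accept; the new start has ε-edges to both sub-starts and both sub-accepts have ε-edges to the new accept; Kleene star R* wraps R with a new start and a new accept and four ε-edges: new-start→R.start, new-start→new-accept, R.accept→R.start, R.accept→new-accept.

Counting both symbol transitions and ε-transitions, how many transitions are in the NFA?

Recursing over subexpressions:
Each of the 5 symbol leaves contributes 1 transition (1 symbol, 0 ε).
  a|c — 6 transitions (2 symbol, 4 ε)
  (a|c)* — 10 transitions (2 symbol, 8 ε)
  (a|c)*c — 12 transitions (3 symbol, 9 ε)
  ((a|c)*c)* — 16 transitions (3 symbol, 13 ε)
  ((a|c)*c)*b — 18 transitions (4 symbol, 14 ε)
  (((a|c)*c)*b)* — 22 transitions (4 symbol, 18 ε)
  (((a|c)*c)*b)*b — 24 transitions (5 symbol, 19 ε)
  ((((a|c)*c)*b)*b)* — 28 transitions (5 symbol, 23 ε)

28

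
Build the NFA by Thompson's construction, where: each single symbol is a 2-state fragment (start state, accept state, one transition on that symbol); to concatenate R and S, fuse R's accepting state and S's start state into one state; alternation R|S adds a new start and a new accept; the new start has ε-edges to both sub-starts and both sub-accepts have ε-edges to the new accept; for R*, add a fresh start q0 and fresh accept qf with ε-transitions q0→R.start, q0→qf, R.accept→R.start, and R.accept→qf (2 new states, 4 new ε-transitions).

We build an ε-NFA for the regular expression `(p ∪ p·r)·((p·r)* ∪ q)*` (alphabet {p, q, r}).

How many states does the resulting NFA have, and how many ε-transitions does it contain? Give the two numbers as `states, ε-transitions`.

17, 16

By structural recursion:
Each of the 6 symbol leaves contributes 2 states and 0 ε-transitions.
  p·r — 3 states, 0 ε-transitions
  p ∪ p·r — 7 states, 4 ε-transitions
  p·r — 3 states, 0 ε-transitions
  (p·r)* — 5 states, 4 ε-transitions
  (p·r)* ∪ q — 9 states, 8 ε-transitions
  ((p·r)* ∪ q)* — 11 states, 12 ε-transitions
  (p ∪ p·r)·((p·r)* ∪ q)* — 17 states, 16 ε-transitions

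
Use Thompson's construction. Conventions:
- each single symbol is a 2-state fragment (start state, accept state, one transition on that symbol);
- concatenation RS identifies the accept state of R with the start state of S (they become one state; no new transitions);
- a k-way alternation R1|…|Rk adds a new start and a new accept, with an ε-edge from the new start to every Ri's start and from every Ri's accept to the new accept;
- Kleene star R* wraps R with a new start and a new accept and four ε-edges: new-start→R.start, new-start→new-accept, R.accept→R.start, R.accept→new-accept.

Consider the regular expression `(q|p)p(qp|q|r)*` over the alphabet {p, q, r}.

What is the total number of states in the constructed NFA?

17

Recursing over subexpressions:
Each of the 7 symbol leaves contributes a 2-state fragment.
  q|p : 6 states
  qp : 3 states
  qp|q|r : 9 states
  (qp|q|r)* : 11 states
  (q|p)p(qp|q|r)* : 17 states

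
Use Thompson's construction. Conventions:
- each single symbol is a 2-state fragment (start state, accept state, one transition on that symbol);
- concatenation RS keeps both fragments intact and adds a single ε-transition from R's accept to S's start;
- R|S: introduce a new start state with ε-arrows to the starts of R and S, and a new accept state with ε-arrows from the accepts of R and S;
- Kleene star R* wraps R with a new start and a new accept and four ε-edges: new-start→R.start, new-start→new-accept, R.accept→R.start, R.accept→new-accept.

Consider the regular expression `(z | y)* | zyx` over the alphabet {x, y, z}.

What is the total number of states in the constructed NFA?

16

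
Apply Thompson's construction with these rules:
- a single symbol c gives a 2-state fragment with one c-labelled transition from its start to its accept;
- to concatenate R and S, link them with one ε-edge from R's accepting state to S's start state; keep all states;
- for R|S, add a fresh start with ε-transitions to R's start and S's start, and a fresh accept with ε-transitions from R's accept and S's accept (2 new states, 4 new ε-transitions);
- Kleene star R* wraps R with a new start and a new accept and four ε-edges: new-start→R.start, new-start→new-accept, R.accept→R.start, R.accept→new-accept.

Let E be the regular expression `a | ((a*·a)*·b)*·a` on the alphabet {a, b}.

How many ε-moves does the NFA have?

19

By structural recursion:
Each of the 5 symbol leaves contributes 0 ε-transitions.
  a* — 4 ε-transitions
  a*·a — 5 ε-transitions
  (a*·a)* — 9 ε-transitions
  (a*·a)*·b — 10 ε-transitions
  ((a*·a)*·b)* — 14 ε-transitions
  ((a*·a)*·b)*·a — 15 ε-transitions
  a | ((a*·a)*·b)*·a — 19 ε-transitions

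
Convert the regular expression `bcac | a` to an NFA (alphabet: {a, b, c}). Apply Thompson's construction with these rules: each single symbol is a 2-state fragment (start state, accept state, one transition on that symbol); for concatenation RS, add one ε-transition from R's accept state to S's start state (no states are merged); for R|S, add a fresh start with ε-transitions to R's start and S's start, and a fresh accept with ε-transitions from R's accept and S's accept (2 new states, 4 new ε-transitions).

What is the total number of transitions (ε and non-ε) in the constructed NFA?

Bottom-up over the parse tree:
Each of the 5 symbol leaves contributes 1 transition (1 symbol, 0 ε).
  bcac → 7 transitions (4 symbol, 3 ε)
  bcac | a → 12 transitions (5 symbol, 7 ε)

12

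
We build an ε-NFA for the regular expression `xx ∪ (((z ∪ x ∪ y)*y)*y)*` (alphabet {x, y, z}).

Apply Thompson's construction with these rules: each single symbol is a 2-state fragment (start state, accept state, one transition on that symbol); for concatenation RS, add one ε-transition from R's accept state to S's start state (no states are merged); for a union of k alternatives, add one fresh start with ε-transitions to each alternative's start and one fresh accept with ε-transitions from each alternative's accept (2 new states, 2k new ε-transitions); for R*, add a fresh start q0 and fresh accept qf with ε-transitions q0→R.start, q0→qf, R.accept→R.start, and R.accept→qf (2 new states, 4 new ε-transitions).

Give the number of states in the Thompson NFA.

Building bottom-up:
Each of the 7 symbol leaves contributes a 2-state fragment.
  xx → 4 states
  z ∪ x ∪ y → 8 states
  (z ∪ x ∪ y)* → 10 states
  (z ∪ x ∪ y)*y → 12 states
  ((z ∪ x ∪ y)*y)* → 14 states
  ((z ∪ x ∪ y)*y)*y → 16 states
  (((z ∪ x ∪ y)*y)*y)* → 18 states
  xx ∪ (((z ∪ x ∪ y)*y)*y)* → 24 states

24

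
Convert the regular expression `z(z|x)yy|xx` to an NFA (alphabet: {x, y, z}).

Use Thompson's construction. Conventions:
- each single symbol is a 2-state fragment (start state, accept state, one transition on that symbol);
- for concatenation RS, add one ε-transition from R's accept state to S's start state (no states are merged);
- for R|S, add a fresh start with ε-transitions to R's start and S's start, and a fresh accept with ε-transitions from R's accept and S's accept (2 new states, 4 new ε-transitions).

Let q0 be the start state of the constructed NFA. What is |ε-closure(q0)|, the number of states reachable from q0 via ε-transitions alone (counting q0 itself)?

Compute the ε-closure size of each fragment's start state recursively; a symbol fragment's start has no outgoing ε-edge, so its closure is just itself (size 1).
  z|x → |ε-closure| = 1 + 1 + 1 = 3 (the new accept is not ε-reachable since no branch accepts ε)
  z(z|x)yy → |ε-closure| equals the left operand's closure size = 1 (its accept is not ε-reachable, so the closure stops there)
  xx → same as the first factor's closure: |ε-closure| = 1
  z(z|x)yy|xx → new start ε-reaches every alternative's start; none of them accept ε, so the new accept is not reached: |ε-closure| = 1 + 1 + 1 = 3

3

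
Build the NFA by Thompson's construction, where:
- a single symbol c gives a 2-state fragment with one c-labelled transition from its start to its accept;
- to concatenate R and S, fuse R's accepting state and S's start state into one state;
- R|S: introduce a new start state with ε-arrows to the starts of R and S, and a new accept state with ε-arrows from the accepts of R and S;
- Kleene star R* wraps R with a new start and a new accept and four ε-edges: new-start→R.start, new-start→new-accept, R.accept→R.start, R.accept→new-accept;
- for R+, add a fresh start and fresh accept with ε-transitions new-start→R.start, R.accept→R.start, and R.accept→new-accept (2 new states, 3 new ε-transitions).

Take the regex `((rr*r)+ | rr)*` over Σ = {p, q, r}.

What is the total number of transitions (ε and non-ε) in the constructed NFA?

20

Building bottom-up:
Each of the 5 symbol leaves contributes 1 transition (1 symbol, 0 ε).
  r* : 5 transitions (1 symbol, 4 ε)
  rr*r : 7 transitions (3 symbol, 4 ε)
  (rr*r)+ : 10 transitions (3 symbol, 7 ε)
  rr : 2 transitions (2 symbol, 0 ε)
  (rr*r)+ | rr : 16 transitions (5 symbol, 11 ε)
  ((rr*r)+ | rr)* : 20 transitions (5 symbol, 15 ε)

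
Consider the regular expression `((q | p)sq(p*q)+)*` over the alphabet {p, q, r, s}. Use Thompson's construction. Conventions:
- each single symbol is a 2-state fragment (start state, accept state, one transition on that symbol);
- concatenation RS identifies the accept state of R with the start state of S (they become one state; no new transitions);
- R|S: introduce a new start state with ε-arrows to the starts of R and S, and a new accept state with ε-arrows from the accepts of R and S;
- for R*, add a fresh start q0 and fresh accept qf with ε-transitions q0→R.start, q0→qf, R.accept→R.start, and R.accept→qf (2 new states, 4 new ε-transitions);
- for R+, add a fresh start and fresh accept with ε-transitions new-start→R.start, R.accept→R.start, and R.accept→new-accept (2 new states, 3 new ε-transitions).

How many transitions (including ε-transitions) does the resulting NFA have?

Bottom-up over the parse tree:
Each of the 6 symbol leaves contributes 1 transition (1 symbol, 0 ε).
  q | p — 6 transitions (2 symbol, 4 ε)
  p* — 5 transitions (1 symbol, 4 ε)
  p*q — 6 transitions (2 symbol, 4 ε)
  (p*q)+ — 9 transitions (2 symbol, 7 ε)
  (q | p)sq(p*q)+ — 17 transitions (6 symbol, 11 ε)
  ((q | p)sq(p*q)+)* — 21 transitions (6 symbol, 15 ε)

21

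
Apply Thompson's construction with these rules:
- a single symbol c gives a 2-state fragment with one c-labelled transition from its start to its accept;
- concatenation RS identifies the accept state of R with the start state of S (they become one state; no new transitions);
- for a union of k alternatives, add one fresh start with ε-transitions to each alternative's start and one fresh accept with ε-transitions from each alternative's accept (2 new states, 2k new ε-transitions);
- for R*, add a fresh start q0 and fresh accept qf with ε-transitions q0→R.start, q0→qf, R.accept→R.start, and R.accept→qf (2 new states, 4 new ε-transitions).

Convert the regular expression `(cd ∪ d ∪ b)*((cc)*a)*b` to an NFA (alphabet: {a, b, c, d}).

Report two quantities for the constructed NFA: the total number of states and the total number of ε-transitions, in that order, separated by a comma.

Bottom-up over the parse tree:
Each of the 8 symbol leaves contributes 2 states and 0 ε-transitions.
  cd — 3 states, 0 ε-transitions
  cd ∪ d ∪ b — 9 states, 6 ε-transitions
  (cd ∪ d ∪ b)* — 11 states, 10 ε-transitions
  cc — 3 states, 0 ε-transitions
  (cc)* — 5 states, 4 ε-transitions
  (cc)*a — 6 states, 4 ε-transitions
  ((cc)*a)* — 8 states, 8 ε-transitions
  (cd ∪ d ∪ b)*((cc)*a)*b — 19 states, 18 ε-transitions

19, 18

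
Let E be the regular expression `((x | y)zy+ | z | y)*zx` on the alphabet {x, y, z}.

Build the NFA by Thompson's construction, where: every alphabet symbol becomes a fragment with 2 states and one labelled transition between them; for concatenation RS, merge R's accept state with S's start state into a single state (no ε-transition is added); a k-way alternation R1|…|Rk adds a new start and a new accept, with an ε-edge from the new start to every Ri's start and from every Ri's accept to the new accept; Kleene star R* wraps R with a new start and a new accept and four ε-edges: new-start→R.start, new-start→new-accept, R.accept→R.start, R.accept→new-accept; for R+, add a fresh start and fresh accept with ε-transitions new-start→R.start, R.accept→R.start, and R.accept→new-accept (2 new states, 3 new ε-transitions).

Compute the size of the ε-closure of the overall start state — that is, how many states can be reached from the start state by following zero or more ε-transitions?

Compute the ε-closure size of each fragment's start state recursively; a symbol fragment's start has no outgoing ε-edge, so its closure is just itself (size 1).
  x | y : new start ε-reaches every alternative's start; none of them accept ε, so the new accept is not reached: C = 1 + 1 + 1 = 3
  y+ : new start ε-reaches only the body's start; the new accept needs a symbol first: C = 1 + 1 = 2
  (x | y)zy+ : C equals the left operand's closure size = 3 (its accept is not ε-reachable, so the closure stops there)
  (x | y)zy+ | z | y : C = 1 + 3 + 1 + 1 = 6 (the new accept is not ε-reachable since no branch accepts ε)
  ((x | y)zy+ | z | y)* : new start has ε-edges to the inner start and to the new accept, so C = 2 + 6 = 8
  ((x | y)zy+ | z | y)*zx : the left operand accepts ε, so the closure extends into the next operand (the shared merged state is already counted); C = 8 + (1−1) = 8

8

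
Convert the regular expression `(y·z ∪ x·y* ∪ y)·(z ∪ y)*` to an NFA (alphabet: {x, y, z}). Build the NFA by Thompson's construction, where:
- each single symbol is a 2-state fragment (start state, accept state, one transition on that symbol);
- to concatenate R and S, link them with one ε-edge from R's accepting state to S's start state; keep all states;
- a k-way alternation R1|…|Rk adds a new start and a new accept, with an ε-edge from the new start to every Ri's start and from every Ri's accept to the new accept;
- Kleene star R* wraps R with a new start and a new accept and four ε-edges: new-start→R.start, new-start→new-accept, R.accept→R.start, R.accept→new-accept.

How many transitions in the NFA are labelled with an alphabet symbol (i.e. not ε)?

7

Bottom-up over the parse tree:
Each of the 7 symbol leaves contributes exactly 1 symbol transition.
  y·z — 2 symbol transitions
  y* — 1 symbol transition
  x·y* — 2 symbol transitions
  y·z ∪ x·y* ∪ y — 5 symbol transitions
  z ∪ y — 2 symbol transitions
  (z ∪ y)* — 2 symbol transitions
  (y·z ∪ x·y* ∪ y)·(z ∪ y)* — 7 symbol transitions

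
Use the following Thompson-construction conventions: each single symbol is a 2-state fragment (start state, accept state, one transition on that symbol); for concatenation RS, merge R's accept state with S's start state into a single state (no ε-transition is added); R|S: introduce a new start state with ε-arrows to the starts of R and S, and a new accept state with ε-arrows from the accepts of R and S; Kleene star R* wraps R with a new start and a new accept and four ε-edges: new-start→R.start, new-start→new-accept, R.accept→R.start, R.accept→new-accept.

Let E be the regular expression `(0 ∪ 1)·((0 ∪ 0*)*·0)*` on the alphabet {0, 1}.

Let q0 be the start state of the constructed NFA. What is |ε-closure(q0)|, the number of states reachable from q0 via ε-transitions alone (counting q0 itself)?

3

Compute the ε-closure size of each fragment's start state recursively; a symbol fragment's start has no outgoing ε-edge, so its closure is just itself (size 1).
  0 ∪ 1 : |closure| = 1 + 1 + 1 = 3 (the new accept is not ε-reachable since no branch accepts ε)
  0* : the star's fresh start ε-reaches both the body's start and the fresh accept: |closure| = 2 + 1 = 3
  0 ∪ 0* : new start ε-reaches every alternative's start; at least one alternative accepts ε, so the union's new accept is reached too: |closure| = 1 + 1 + 3 + 1 = 6
  (0 ∪ 0*)* : |closure| = 1 (new start) + 6 (body) + 1 (new accept) = 8
  (0 ∪ 0*)*·0 : |closure| = 8 + (1−1) = 8 (closure spills across the concat boundary because the left factor accepts ε)
  ((0 ∪ 0*)*·0)* : the star's fresh start ε-reaches both the body's start and the fresh accept: |closure| = 2 + 8 = 10
  (0 ∪ 1)·((0 ∪ 0*)*·0)* : same as the first factor's closure: |closure| = 3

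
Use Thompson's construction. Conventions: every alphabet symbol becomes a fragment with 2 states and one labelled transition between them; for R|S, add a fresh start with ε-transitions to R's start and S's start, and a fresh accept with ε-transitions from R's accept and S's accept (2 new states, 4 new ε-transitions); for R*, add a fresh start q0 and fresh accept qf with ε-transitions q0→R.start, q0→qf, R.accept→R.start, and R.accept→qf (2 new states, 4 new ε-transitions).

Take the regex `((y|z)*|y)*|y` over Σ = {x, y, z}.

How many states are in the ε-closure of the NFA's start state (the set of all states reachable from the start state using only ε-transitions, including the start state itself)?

13

Work bottom-up. For each fragment F, track |ε-closure(F.start)| and whether F's accept lies in that closure (i.e. whether F accepts ε). A single-symbol fragment has closure size 1 and does not accept ε.
  y|z — new start ε-reaches every alternative's start; none of them accept ε, so the new accept is not reached: |ε-closure| = 1 + 1 + 1 = 3
  (y|z)* — the star's fresh start ε-reaches both the body's start and the fresh accept: |ε-closure| = 2 + 3 = 5
  (y|z)*|y — new start ε-reaches every alternative's start; at least one alternative accepts ε, so the union's new accept is reached too: |ε-closure| = 1 + 5 + 1 + 1 = 8
  ((y|z)*|y)* — new start has ε-edges to the inner start and to the new accept, so |ε-closure| = 2 + 8 = 10
  ((y|z)*|y)*|y — new start ε-reaches every alternative's start; at least one alternative accepts ε, so the union's new accept is reached too: |ε-closure| = 1 + 10 + 1 + 1 = 13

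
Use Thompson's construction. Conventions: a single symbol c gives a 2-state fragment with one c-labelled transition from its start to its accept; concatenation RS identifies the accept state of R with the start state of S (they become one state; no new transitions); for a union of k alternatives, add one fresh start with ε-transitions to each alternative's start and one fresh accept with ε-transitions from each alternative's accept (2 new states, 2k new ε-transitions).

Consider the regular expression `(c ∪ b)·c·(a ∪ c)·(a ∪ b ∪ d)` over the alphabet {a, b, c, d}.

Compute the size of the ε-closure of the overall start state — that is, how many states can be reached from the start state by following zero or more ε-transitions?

3

Work bottom-up. For each fragment F, track |ε-closure(F.start)| and whether F's accept lies in that closure (i.e. whether F accepts ε). A single-symbol fragment has closure size 1 and does not accept ε.
  c ∪ b → |ε-closure| = 1 + 1 + 1 = 3 (the new accept is not ε-reachable since no branch accepts ε)
  a ∪ c → |ε-closure| = 1 + 1 + 1 = 3 (the new accept is not ε-reachable since no branch accepts ε)
  a ∪ b ∪ d → new start ε-reaches every alternative's start; none of them accept ε, so the new accept is not reached: |ε-closure| = 1 + 1 + 1 + 1 = 4
  (c ∪ b)·c·(a ∪ c)·(a ∪ b ∪ d) → same as the first factor's closure: |ε-closure| = 3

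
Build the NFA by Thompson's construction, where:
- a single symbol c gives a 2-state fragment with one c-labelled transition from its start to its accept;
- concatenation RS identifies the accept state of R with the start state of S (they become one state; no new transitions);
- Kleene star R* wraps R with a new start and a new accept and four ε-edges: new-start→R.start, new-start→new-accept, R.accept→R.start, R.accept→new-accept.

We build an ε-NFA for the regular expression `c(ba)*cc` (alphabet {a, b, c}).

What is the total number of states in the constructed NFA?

Recursing over subexpressions:
Each of the 5 symbol leaves contributes a 2-state fragment.
  ba = 3 states
  (ba)* = 5 states
  c(ba)*cc = 8 states

8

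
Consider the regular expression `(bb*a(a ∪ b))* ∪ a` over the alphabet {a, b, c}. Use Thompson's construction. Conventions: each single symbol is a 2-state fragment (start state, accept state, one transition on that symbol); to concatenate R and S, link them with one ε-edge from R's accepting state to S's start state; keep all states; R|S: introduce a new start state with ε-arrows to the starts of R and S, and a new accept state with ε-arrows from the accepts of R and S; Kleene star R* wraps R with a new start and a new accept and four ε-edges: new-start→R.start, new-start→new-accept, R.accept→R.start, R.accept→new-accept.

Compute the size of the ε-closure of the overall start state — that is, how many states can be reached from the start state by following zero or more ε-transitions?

6

Work bottom-up. For each fragment F, track |ε-closure(F.start)| and whether F's accept lies in that closure (i.e. whether F accepts ε). A single-symbol fragment has closure size 1 and does not accept ε.
  b* : the star's fresh start ε-reaches both the body's start and the fresh accept: C = 2 + 1 = 3
  a ∪ b : new start ε-reaches every alternative's start; none of them accept ε, so the new accept is not reached: C = 1 + 1 + 1 = 3
  bb*a(a ∪ b) : C equals the left operand's closure size = 1 (its accept is not ε-reachable, so the closure stops there)
  (bb*a(a ∪ b))* : new start has ε-edges to the inner start and to the new accept, so C = 2 + 1 = 3
  (bb*a(a ∪ b))* ∪ a : new start ε-reaches every alternative's start; at least one alternative accepts ε, so the union's new accept is reached too: C = 1 + 3 + 1 + 1 = 6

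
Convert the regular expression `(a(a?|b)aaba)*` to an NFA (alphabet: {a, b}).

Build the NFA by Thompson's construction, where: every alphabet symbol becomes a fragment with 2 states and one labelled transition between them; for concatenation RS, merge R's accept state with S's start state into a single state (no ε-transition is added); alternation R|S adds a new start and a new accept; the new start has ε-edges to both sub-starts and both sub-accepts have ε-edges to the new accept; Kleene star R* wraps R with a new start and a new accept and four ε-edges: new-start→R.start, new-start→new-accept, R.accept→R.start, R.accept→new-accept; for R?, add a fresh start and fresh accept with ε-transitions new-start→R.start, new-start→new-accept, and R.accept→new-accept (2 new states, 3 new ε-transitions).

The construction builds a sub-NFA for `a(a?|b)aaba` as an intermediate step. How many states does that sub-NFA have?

13

Fragment for `a(a?|b)aaba`:
Each of the 7 symbol leaves contributes a 2-state fragment.
  a? : 4 states
  a?|b : 8 states
  a(a?|b)aaba : 13 states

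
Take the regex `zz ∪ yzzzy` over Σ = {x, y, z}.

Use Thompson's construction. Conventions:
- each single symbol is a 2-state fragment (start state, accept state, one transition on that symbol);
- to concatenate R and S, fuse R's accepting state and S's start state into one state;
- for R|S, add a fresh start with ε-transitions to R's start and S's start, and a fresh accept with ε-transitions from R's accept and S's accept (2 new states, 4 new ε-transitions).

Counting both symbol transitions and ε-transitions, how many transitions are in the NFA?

11

Recursing over subexpressions:
Each of the 7 symbol leaves contributes 1 transition (1 symbol, 0 ε).
  zz : 2 transitions (2 symbol, 0 ε)
  yzzzy : 5 transitions (5 symbol, 0 ε)
  zz ∪ yzzzy : 11 transitions (7 symbol, 4 ε)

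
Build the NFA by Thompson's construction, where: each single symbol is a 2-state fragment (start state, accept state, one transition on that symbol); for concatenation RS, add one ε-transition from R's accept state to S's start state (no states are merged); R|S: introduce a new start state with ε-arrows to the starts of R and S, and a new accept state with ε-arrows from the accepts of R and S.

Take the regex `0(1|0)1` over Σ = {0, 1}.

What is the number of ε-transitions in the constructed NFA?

6

Per subexpression:
Each of the 4 symbol leaves contributes 0 ε-transitions.
  1|0 : 4 ε-transitions
  0(1|0)1 : 6 ε-transitions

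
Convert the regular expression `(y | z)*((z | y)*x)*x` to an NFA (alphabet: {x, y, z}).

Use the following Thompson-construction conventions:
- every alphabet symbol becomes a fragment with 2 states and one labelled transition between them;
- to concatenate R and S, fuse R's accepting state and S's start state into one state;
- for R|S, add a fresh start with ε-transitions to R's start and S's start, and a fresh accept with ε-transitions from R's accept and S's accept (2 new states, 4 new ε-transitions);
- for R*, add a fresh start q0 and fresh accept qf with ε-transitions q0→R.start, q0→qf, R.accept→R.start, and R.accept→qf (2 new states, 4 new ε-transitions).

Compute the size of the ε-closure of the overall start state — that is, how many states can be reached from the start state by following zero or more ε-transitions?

Let C(F) = |ε-closure(F.start)| within fragment F, and note whether F accepts ε. Symbol fragments have C = 1 and do not accept ε. Then:
  y | z : new start ε-reaches every alternative's start; none of them accept ε, so the new accept is not reached: C = 1 + 1 + 1 = 3
  (y | z)* : C = 1 (new start) + 3 (body) + 1 (new accept) = 5
  z | y : C = 1 + 1 + 1 = 3 (the new accept is not ε-reachable since no branch accepts ε)
  (z | y)* : the star's fresh start ε-reaches both the body's start and the fresh accept: C = 2 + 3 = 5
  (z | y)*x : C = 5 + (1−1) = 5 (closure spills across the concat boundary because the left factor accepts ε)
  ((z | y)*x)* : the star's fresh start ε-reaches both the body's start and the fresh accept: C = 2 + 5 = 7
  (y | z)*((z | y)*x)*x : the left operand accepts ε, so the closure extends into the next operand (the shared merged state is already counted); C = 5 + (7−1) + (1−1) = 11

11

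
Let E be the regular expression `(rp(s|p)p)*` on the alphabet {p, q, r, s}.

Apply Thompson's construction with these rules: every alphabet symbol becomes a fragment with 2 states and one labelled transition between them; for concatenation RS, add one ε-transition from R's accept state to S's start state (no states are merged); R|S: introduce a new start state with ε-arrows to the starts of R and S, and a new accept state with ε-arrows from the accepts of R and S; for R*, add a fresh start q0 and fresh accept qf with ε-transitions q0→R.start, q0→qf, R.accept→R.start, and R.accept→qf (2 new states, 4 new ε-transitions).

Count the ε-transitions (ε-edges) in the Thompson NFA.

11

Building bottom-up:
Each of the 5 symbol leaves contributes 0 ε-transitions.
  s|p → 4 ε-transitions
  rp(s|p)p → 7 ε-transitions
  (rp(s|p)p)* → 11 ε-transitions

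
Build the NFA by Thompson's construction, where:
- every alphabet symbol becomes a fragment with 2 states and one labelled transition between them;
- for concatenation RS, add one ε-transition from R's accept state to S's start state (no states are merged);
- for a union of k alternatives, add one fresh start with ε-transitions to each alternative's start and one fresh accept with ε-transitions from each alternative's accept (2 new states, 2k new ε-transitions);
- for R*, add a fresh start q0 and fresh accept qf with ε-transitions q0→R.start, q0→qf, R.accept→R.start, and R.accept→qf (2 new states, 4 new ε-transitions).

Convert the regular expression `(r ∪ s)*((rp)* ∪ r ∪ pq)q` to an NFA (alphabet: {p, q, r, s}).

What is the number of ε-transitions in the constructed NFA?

Recursing over subexpressions:
Each of the 8 symbol leaves contributes 0 ε-transitions.
  r ∪ s → 4 ε-transitions
  (r ∪ s)* → 8 ε-transitions
  rp → 1 ε-transition
  (rp)* → 5 ε-transitions
  pq → 1 ε-transition
  (rp)* ∪ r ∪ pq → 12 ε-transitions
  (r ∪ s)*((rp)* ∪ r ∪ pq)q → 22 ε-transitions

22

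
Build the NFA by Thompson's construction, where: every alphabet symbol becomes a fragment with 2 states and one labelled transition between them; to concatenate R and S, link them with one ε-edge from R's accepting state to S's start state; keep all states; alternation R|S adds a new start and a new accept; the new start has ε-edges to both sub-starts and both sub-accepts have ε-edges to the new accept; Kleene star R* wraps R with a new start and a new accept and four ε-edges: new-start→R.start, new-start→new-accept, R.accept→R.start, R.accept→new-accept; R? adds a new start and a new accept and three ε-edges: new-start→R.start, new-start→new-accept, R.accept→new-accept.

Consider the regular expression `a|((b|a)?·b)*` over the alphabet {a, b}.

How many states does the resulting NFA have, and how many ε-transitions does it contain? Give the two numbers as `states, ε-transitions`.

Per subexpression:
Each of the 4 symbol leaves contributes 2 states and 0 ε-transitions.
  b|a → 6 states, 4 ε-transitions
  (b|a)? → 8 states, 7 ε-transitions
  (b|a)?·b → 10 states, 8 ε-transitions
  ((b|a)?·b)* → 12 states, 12 ε-transitions
  a|((b|a)?·b)* → 16 states, 16 ε-transitions

16, 16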